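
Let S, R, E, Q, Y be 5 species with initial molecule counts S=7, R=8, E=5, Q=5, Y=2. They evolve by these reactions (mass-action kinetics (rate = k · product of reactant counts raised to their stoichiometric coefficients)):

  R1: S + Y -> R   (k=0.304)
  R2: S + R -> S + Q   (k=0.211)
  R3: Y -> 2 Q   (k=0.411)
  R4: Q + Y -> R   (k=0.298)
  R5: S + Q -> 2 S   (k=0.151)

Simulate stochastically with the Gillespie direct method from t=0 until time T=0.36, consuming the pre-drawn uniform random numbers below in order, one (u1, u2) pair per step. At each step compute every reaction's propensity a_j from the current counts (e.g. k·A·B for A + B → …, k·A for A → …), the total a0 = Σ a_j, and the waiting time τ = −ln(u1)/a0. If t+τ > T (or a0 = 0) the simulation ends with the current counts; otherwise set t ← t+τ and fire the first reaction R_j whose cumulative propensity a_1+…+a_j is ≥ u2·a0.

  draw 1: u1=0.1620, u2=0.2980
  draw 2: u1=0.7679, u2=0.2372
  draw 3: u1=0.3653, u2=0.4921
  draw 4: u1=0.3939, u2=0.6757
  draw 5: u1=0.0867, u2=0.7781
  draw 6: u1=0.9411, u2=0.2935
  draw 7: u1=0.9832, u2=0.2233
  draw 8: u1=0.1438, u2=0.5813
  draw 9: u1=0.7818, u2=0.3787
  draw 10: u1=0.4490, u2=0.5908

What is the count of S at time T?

t=0.000: S=7 R=8 E=5 Q=5 Y=2
Draw 1: a1=4.256, a2=11.816, a3=0.822, a4=2.980, a5=5.285, a0=25.159; τ=−ln(0.1620)/25.159=0.072 → t=0.072; u2·a0=0.2980·25.159=7.497; a1=4.256 < 7.497 ≤ a1+a2=16.072 → R2 fires; S=7 R=7 E=5 Q=6 Y=2
Draw 2: a1=4.256, a2=10.339, a3=0.822, a4=3.576, a5=6.342, a0=25.335; τ=−ln(0.7679)/25.335=0.010 → t=0.083; u2·a0=0.2372·25.335=6.009; a1=4.256 < 6.009 ≤ a1+a2=14.595 → R2 fires; S=7 R=6 E=5 Q=7 Y=2
Draw 3: a1=4.256, a2=8.862, a3=0.822, a4=4.172, a5=7.399, a0=25.511; τ=−ln(0.3653)/25.511=0.039 → t=0.122; u2·a0=0.4921·25.511=12.554; a1=4.256 < 12.554 ≤ a1+a2=13.118 → R2 fires; S=7 R=5 E=5 Q=8 Y=2
Draw 4: a1=4.256, a2=7.385, a3=0.822, a4=4.768, a5=8.456, a0=25.687; τ=−ln(0.3939)/25.687=0.036 → t=0.159; u2·a0=0.6757·25.687=17.357; a1+…+a4=17.231 < 17.357 ≤ a1+…+a5=25.687 → R5 fires; S=8 R=5 E=5 Q=7 Y=2
Draw 5: a1=4.864, a2=8.440, a3=0.822, a4=4.172, a5=8.456, a0=26.754; τ=−ln(0.0867)/26.754=0.091 → t=0.250; u2·a0=0.7781·26.754=20.817; a1+…+a4=18.298 < 20.817 ≤ a1+…+a5=26.754 → R5 fires; S=9 R=5 E=5 Q=6 Y=2
Draw 6: a1=5.472, a2=9.495, a3=0.822, a4=3.576, a5=8.154, a0=27.519; τ=−ln(0.9411)/27.519=0.002 → t=0.252; u2·a0=0.2935·27.519=8.077; a1=5.472 < 8.077 ≤ a1+a2=14.967 → R2 fires; S=9 R=4 E=5 Q=7 Y=2
Draw 7: a1=5.472, a2=7.596, a3=0.822, a4=4.172, a5=9.513, a0=27.575; τ=−ln(0.9832)/27.575=0.001 → t=0.253; u2·a0=0.2233·27.575=6.157; a1=5.472 < 6.157 ≤ a1+a2=13.068 → R2 fires; S=9 R=3 E=5 Q=8 Y=2
Draw 8: a1=5.472, a2=5.697, a3=0.822, a4=4.768, a5=10.872, a0=27.631; τ=−ln(0.1438)/27.631=0.070 → t=0.323; u2·a0=0.5813·27.631=16.062; a1+…+a3=11.991 < 16.062 ≤ a1+…+a4=16.759 → R4 fires; S=9 R=4 E=5 Q=7 Y=1
Draw 9: a1=2.736, a2=7.596, a3=0.411, a4=2.086, a5=9.513, a0=22.342; τ=−ln(0.7818)/22.342=0.011 → t=0.334; u2·a0=0.3787·22.342=8.461; a1=2.736 < 8.461 ≤ a1+a2=10.332 → R2 fires; S=9 R=3 E=5 Q=8 Y=1
Draw 10: a1=2.736, a2=5.697, a3=0.411, a4=2.384, a5=10.872, a0=22.100; τ=−ln(0.4490)/22.100=0.036 → t=0.370 > T=0.36: stop.
Read off S at T=0.36: 9

S at T = 9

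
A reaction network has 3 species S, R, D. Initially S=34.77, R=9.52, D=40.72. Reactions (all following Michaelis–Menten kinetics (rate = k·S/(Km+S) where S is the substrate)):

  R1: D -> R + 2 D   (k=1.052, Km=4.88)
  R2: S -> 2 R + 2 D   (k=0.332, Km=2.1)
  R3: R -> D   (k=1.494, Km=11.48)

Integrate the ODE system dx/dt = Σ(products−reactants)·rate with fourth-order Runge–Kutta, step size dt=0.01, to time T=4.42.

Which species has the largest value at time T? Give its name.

RK4 with dt=0.01: 442 steps to T=4.42. Trajectory (selected grid times):
t=0.00: S=34.77 R=9.52 D=40.72
t=0.49: S=34.62 R=9.95 D=41.82
t=0.98: S=34.46 R=10.38 D=42.94
t=1.47: S=34.31 R=10.80 D=44.06
t=1.96: S=34.16 R=11.21 D=45.19
t=2.46: S=34.00 R=11.62 D=46.35
t=2.95: S=33.85 R=12.03 D=47.49
t=3.44: S=33.69 R=12.42 D=48.64
t=3.93: S=33.54 R=12.81 D=49.80
t=4.42: S=33.39 R=13.20 D=50.97
At T=4.42: S=33.39 R=13.20 D=50.97; the largest is D.

Dominant species at T: D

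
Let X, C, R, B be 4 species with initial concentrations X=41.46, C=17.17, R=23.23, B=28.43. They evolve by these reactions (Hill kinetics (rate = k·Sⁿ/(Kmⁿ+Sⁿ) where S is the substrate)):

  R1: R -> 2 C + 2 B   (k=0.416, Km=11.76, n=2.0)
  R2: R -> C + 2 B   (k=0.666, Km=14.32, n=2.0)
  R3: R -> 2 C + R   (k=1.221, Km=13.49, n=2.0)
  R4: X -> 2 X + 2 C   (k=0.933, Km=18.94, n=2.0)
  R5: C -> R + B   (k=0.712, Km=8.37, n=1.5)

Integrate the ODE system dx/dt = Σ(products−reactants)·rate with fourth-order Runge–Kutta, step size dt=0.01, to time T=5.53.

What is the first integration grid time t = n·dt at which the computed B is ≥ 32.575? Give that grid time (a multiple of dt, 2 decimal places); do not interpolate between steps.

Threshold first reached at t = 1.90

RK4 with dt=0.01: 553 steps to T=5.53. Trajectory (selected grid times):
t=0.00: X=41.46 C=17.17 R=23.23 B=28.43
t=0.61: X=41.93 C=19.59 R=23.07 B=29.75
t=1.23: X=42.41 C=22.03 R=22.92 B=31.11
t=1.84: X=42.89 C=24.43 R=22.78 B=32.45
t=1.89: X=42.93 C=24.62 R=22.77 B=32.56
t=1.90: X=42.94 C=24.66 R=22.77 B=32.58
t=2.46: X=43.37 C=26.85 R=22.65 B=33.82
t=3.07: X=43.85 C=29.22 R=22.54 B=35.17
t=3.69: X=44.34 C=31.62 R=22.43 B=36.55
t=4.30: X=44.82 C=33.98 R=22.33 B=37.91
t=4.92: X=45.31 C=36.37 R=22.23 B=39.29
t=5.53: X=45.80 C=38.72 R=22.13 B=40.66
B(1.89)=32.560 < 32.575 but B(1.90)=32.582 ≥ 32.575, so the first grid time is t=1.90.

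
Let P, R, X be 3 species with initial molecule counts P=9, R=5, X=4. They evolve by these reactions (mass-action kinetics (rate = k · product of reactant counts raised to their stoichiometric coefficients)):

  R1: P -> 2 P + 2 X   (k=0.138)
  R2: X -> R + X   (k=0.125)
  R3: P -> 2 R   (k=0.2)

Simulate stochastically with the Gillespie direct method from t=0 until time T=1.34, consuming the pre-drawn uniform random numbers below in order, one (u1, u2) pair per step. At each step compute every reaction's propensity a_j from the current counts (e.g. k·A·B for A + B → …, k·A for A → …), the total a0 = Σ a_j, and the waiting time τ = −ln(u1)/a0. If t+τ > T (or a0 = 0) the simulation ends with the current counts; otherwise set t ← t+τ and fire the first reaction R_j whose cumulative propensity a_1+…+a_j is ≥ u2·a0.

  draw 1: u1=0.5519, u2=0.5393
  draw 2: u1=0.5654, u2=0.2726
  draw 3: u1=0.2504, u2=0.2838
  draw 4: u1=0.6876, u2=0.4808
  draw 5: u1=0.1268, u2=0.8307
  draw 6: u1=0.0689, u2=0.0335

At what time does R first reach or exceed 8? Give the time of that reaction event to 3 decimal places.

t=0.000: P=9 R=5 X=4
Draw 1: a1=1.242, a2=0.500, a3=1.800, a0=3.542; τ=−ln(0.5519)/3.542=0.168 → t=0.168; u2·a0=0.5393·3.542=1.910; a1+a2=1.742 < 1.910 ≤ a1+…+a3=3.542 → R3 fires; P=8 R=7 X=4
Draw 2: a1=1.104, a2=0.500, a3=1.600, a0=3.204; τ=−ln(0.5654)/3.204=0.178 → t=0.346; u2·a0=0.2726·3.204=0.873 ≤ a1=1.104 → R1 fires; P=9 R=7 X=6
Draw 3: a1=1.242, a2=0.750, a3=1.800, a0=3.792; τ=−ln(0.2504)/3.792=0.365 → t=0.711; u2·a0=0.2838·3.792=1.076 ≤ a1=1.242 → R1 fires; P=10 R=7 X=8
Draw 4: a1=1.380, a2=1.000, a3=2.000, a0=4.380; τ=−ln(0.6876)/4.380=0.086 → t=0.796; u2·a0=0.4808·4.380=2.106; a1=1.380 < 2.106 ≤ a1+a2=2.380 → R2 fires; P=10 R=8 X=8
Draw 5: a1=1.380, a2=1.000, a3=2.000, a0=4.380; τ=−ln(0.1268)/4.380=0.471 → t=1.268; u2·a0=0.8307·4.380=3.638; a1+a2=2.380 < 3.638 ≤ a1+…+a3=4.380 → R3 fires; P=9 R=10 X=8
Draw 6: a1=1.242, a2=1.000, a3=1.800, a0=4.042; τ=−ln(0.0689)/4.042=0.662 → t=1.930 > T=1.34: stop.
R first becomes ≥ 8 when it reaches 8 at the event at t=0.796.

Threshold first reached at t = 0.796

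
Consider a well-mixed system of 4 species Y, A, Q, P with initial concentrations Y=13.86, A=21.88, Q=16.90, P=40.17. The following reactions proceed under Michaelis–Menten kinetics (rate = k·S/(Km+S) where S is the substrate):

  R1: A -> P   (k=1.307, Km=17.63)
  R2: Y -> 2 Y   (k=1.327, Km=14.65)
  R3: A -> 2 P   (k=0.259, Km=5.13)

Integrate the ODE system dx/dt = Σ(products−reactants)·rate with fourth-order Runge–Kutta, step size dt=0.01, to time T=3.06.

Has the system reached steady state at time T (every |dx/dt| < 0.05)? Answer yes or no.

Steady state at T: no

RK4 with dt=0.01: 306 steps to T=3.06. Trajectory (selected grid times):
t=0.00: Y=13.86 A=21.88 Q=16.90 P=40.17
t=0.34: Y=14.08 A=21.56 Q=16.90 P=40.56
t=0.68: Y=14.30 A=21.25 Q=16.90 P=40.94
t=1.02: Y=14.53 A=20.94 Q=16.90 P=41.33
t=1.36: Y=14.75 A=20.62 Q=16.90 P=41.71
t=1.70: Y=14.98 A=20.32 Q=16.90 P=42.09
t=2.04: Y=15.21 A=20.01 Q=16.90 P=42.47
t=2.38: Y=15.44 A=19.70 Q=16.90 P=42.84
t=2.72: Y=15.67 A=19.40 Q=16.90 P=43.21
t=3.06: Y=15.90 A=19.10 Q=16.90 P=43.59
Rates at T: R1=0.6796, R2=0.6907, R3=0.2042
dx/dt at T (Σ net stoichiometry × rate): Y=+0.6907, A=-0.8838, Q=+0.0000, P=+1.0879
Largest |dx/dt| is |+1.0879| (P) ≥ 0.05 → not steady.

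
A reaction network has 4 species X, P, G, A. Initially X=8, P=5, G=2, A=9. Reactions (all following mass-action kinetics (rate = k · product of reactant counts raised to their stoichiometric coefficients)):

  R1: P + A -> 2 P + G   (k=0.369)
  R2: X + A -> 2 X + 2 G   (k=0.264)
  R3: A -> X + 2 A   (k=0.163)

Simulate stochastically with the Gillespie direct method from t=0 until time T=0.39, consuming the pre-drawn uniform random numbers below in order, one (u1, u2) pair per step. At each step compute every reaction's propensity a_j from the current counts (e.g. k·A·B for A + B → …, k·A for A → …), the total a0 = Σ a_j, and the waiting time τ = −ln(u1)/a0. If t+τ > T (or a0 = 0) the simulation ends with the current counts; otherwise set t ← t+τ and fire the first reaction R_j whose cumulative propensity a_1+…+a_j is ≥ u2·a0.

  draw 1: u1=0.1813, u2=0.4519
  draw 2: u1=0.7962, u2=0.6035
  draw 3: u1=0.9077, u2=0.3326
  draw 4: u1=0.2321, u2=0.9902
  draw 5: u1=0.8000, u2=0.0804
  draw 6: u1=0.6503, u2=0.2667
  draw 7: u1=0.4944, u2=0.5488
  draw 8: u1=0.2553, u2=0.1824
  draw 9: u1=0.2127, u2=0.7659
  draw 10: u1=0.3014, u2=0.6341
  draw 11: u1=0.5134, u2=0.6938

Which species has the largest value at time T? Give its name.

t=0.000: X=8 P=5 G=2 A=9
Draw 1: a1=16.605, a2=19.008, a3=1.467, a0=37.080; τ=−ln(0.1813)/37.080=0.046 → t=0.046; u2·a0=0.4519·37.080=16.756; a1=16.605 < 16.756 ≤ a1+a2=35.613 → R2 fires; X=9 P=5 G=4 A=8
Draw 2: a1=14.760, a2=19.008, a3=1.304, a0=35.072; τ=−ln(0.7962)/35.072=0.006 → t=0.053; u2·a0=0.6035·35.072=21.166; a1=14.760 < 21.166 ≤ a1+a2=33.768 → R2 fires; X=10 P=5 G=6 A=7
Draw 3: a1=12.915, a2=18.480, a3=1.141, a0=32.536; τ=−ln(0.9077)/32.536=0.003 → t=0.056; u2·a0=0.3326·32.536=10.821 ≤ a1=12.915 → R1 fires; X=10 P=6 G=7 A=6
Draw 4: a1=13.284, a2=15.840, a3=0.978, a0=30.102; τ=−ln(0.2321)/30.102=0.049 → t=0.104; u2·a0=0.9902·30.102=29.807; a1+a2=29.124 < 29.807 ≤ a1+…+a3=30.102 → R3 fires; X=11 P=6 G=7 A=7
Draw 5: a1=15.498, a2=20.328, a3=1.141, a0=36.967; τ=−ln(0.8000)/36.967=0.006 → t=0.110; u2·a0=0.0804·36.967=2.972 ≤ a1=15.498 → R1 fires; X=11 P=7 G=8 A=6
Draw 6: a1=15.498, a2=17.424, a3=0.978, a0=33.900; τ=−ln(0.6503)/33.900=0.013 → t=0.123; u2·a0=0.2667·33.900=9.041 ≤ a1=15.498 → R1 fires; X=11 P=8 G=9 A=5
Draw 7: a1=14.760, a2=14.520, a3=0.815, a0=30.095; τ=−ln(0.4944)/30.095=0.023 → t=0.146; u2·a0=0.5488·30.095=16.516; a1=14.760 < 16.516 ≤ a1+a2=29.280 → R2 fires; X=12 P=8 G=11 A=4
Draw 8: a1=11.808, a2=12.672, a3=0.652, a0=25.132; τ=−ln(0.2553)/25.132=0.054 → t=0.201; u2·a0=0.1824·25.132=4.584 ≤ a1=11.808 → R1 fires; X=12 P=9 G=12 A=3
Draw 9: a1=9.963, a2=9.504, a3=0.489, a0=19.956; τ=−ln(0.2127)/19.956=0.078 → t=0.278; u2·a0=0.7659·19.956=15.284; a1=9.963 < 15.284 ≤ a1+a2=19.467 → R2 fires; X=13 P=9 G=14 A=2
Draw 10: a1=6.642, a2=6.864, a3=0.326, a0=13.832; τ=−ln(0.3014)/13.832=0.087 → t=0.365; u2·a0=0.6341·13.832=8.771; a1=6.642 < 8.771 ≤ a1+a2=13.506 → R2 fires; X=14 P=9 G=16 A=1
Draw 11: a1=3.321, a2=3.696, a3=0.163, a0=7.180; τ=−ln(0.5134)/7.180=0.093 → t=0.458 > T=0.39: stop.
At T=0.39: X=14 P=9 G=16 A=1; the largest is G.

Dominant species at T: G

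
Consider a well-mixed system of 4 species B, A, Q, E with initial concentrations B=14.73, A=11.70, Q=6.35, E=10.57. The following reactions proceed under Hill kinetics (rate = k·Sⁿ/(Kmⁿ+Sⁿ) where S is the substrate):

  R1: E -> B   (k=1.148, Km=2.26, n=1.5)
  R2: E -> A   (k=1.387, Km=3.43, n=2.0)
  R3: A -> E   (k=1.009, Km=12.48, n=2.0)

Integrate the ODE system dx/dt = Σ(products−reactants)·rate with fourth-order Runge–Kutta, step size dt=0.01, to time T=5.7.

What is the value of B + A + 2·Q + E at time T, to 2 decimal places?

Value at T = 49.70

Check how each reaction changes W = B + A + 2·Q + E (weight of products minus weight of reactants):
R1: E -> B: (1·1) − (1·1) = 1 − 1 = 0
R2: E -> A: (1·1) − (1·1) = 1 − 1 = 0
R3: A -> E: (1·1) − (1·1) = 1 − 1 = 0
Every reaction leaves W unchanged, so W is conserved and no simulation is needed: W(T) = W(0) = 14.73 + 11.70 + 2·6.35 + 10.57 = 49.70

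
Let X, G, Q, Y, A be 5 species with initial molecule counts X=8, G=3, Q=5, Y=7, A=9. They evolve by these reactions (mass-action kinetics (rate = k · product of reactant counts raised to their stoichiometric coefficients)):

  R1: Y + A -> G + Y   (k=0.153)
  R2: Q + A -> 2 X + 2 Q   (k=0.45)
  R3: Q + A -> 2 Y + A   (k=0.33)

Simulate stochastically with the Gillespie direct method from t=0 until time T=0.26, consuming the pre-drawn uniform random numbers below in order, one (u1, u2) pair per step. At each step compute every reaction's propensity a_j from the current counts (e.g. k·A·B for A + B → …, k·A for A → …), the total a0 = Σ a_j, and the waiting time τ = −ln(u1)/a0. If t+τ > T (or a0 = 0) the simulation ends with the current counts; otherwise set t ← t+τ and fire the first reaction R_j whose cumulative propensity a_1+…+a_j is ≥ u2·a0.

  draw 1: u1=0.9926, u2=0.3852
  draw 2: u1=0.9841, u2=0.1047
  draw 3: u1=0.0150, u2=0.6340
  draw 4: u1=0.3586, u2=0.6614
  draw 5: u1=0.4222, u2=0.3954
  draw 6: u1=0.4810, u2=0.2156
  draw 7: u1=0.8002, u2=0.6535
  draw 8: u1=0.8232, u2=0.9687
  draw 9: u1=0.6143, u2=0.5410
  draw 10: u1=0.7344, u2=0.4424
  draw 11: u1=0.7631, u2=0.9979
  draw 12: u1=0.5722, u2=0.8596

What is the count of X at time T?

X at T = 20

t=0.000: X=8 G=3 Q=5 Y=7 A=9
Draw 1: a1=9.639, a2=20.250, a3=14.850, a0=44.739; τ=−ln(0.9926)/44.739=0.000 → t=0.000; u2·a0=0.3852·44.739=17.233; a1=9.639 < 17.233 ≤ a1+a2=29.889 → R2 fires; X=10 G=3 Q=6 Y=7 A=8
Draw 2: a1=8.568, a2=21.600, a3=15.840, a0=46.008; τ=−ln(0.9841)/46.008=0.000 → t=0.001; u2·a0=0.1047·46.008=4.817 ≤ a1=8.568 → R1 fires; X=10 G=4 Q=6 Y=7 A=7
Draw 3: a1=7.497, a2=18.900, a3=13.860, a0=40.257; τ=−ln(0.0150)/40.257=0.104 → t=0.105; u2·a0=0.6340·40.257=25.523; a1=7.497 < 25.523 ≤ a1+a2=26.397 → R2 fires; X=12 G=4 Q=7 Y=7 A=6
Draw 4: a1=6.426, a2=18.900, a3=13.860, a0=39.186; τ=−ln(0.3586)/39.186=0.026 → t=0.131; u2·a0=0.6614·39.186=25.918; a1+a2=25.326 < 25.918 ≤ a1+…+a3=39.186 → R3 fires; X=12 G=4 Q=6 Y=9 A=6
Draw 5: a1=8.262, a2=16.200, a3=11.880, a0=36.342; τ=−ln(0.4222)/36.342=0.024 → t=0.155; u2·a0=0.3954·36.342=14.370; a1=8.262 < 14.370 ≤ a1+a2=24.462 → R2 fires; X=14 G=4 Q=7 Y=9 A=5
Draw 6: a1=6.885, a2=15.750, a3=11.550, a0=34.185; τ=−ln(0.4810)/34.185=0.021 → t=0.176; u2·a0=0.2156·34.185=7.370; a1=6.885 < 7.370 ≤ a1+a2=22.635 → R2 fires; X=16 G=4 Q=8 Y=9 A=4
Draw 7: a1=5.508, a2=14.400, a3=10.560, a0=30.468; τ=−ln(0.8002)/30.468=0.007 → t=0.183; u2·a0=0.6535·30.468=19.911; a1+a2=19.908 < 19.911 ≤ a1+…+a3=30.468 → R3 fires; X=16 G=4 Q=7 Y=11 A=4
Draw 8: a1=6.732, a2=12.600, a3=9.240, a0=28.572; τ=−ln(0.8232)/28.572=0.007 → t=0.190; u2·a0=0.9687·28.572=27.678; a1+a2=19.332 < 27.678 ≤ a1+…+a3=28.572 → R3 fires; X=16 G=4 Q=6 Y=13 A=4
Draw 9: a1=7.956, a2=10.800, a3=7.920, a0=26.676; τ=−ln(0.6143)/26.676=0.018 → t=0.209; u2·a0=0.5410·26.676=14.432; a1=7.956 < 14.432 ≤ a1+a2=18.756 → R2 fires; X=18 G=4 Q=7 Y=13 A=3
Draw 10: a1=5.967, a2=9.450, a3=6.930, a0=22.347; τ=−ln(0.7344)/22.347=0.014 → t=0.222; u2·a0=0.4424·22.347=9.886; a1=5.967 < 9.886 ≤ a1+a2=15.417 → R2 fires; X=20 G=4 Q=8 Y=13 A=2
Draw 11: a1=3.978, a2=7.200, a3=5.280, a0=16.458; τ=−ln(0.7631)/16.458=0.016 → t=0.239; u2·a0=0.9979·16.458=16.423; a1+a2=11.178 < 16.423 ≤ a1+…+a3=16.458 → R3 fires; X=20 G=4 Q=7 Y=15 A=2
Draw 12: a1=4.590, a2=6.300, a3=4.620, a0=15.510; τ=−ln(0.5722)/15.510=0.036 → t=0.275 > T=0.26: stop.
Read off X at T=0.26: 20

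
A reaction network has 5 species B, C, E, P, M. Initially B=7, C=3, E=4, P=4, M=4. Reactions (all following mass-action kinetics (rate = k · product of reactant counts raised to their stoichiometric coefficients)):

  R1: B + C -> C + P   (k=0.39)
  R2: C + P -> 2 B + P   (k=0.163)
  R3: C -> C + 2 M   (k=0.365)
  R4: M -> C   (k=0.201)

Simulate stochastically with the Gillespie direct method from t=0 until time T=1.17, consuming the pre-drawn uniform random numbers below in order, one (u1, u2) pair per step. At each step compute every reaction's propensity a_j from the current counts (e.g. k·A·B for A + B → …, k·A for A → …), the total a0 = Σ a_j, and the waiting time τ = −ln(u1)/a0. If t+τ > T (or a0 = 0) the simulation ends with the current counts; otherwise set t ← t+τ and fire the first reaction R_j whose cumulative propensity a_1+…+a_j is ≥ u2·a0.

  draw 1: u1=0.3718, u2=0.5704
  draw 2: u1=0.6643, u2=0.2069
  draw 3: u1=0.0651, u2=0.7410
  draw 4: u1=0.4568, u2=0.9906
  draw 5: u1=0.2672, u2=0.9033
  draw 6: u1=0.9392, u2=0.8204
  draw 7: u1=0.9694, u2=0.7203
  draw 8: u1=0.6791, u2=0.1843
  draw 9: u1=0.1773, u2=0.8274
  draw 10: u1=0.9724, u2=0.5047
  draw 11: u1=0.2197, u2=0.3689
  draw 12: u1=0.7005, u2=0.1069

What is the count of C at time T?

C at T = 1

t=0.000: B=7 C=3 E=4 P=4 M=4
Draw 1: a1=8.190, a2=1.956, a3=1.095, a4=0.804, a0=12.045; τ=−ln(0.3718)/12.045=0.082 → t=0.082; u2·a0=0.5704·12.045=6.870 ≤ a1=8.190 → R1 fires; B=6 C=3 E=4 P=5 M=4
Draw 2: a1=7.020, a2=2.445, a3=1.095, a4=0.804, a0=11.364; τ=−ln(0.6643)/11.364=0.036 → t=0.118; u2·a0=0.2069·11.364=2.351 ≤ a1=7.020 → R1 fires; B=5 C=3 E=4 P=6 M=4
Draw 3: a1=5.850, a2=2.934, a3=1.095, a4=0.804, a0=10.683; τ=−ln(0.0651)/10.683=0.256 → t=0.374; u2·a0=0.7410·10.683=7.916; a1=5.850 < 7.916 ≤ a1+a2=8.784 → R2 fires; B=7 C=2 E=4 P=6 M=4
Draw 4: a1=5.460, a2=1.956, a3=0.730, a4=0.804, a0=8.950; τ=−ln(0.4568)/8.950=0.088 → t=0.461; u2·a0=0.9906·8.950=8.866; a1+…+a3=8.146 < 8.866 ≤ a1+…+a4=8.950 → R4 fires; B=7 C=3 E=4 P=6 M=3
Draw 5: a1=8.190, a2=2.934, a3=1.095, a4=0.603, a0=12.822; τ=−ln(0.2672)/12.822=0.103 → t=0.564; u2·a0=0.9033·12.822=11.582; a1+a2=11.124 < 11.582 ≤ a1+…+a3=12.219 → R3 fires; B=7 C=3 E=4 P=6 M=5
Draw 6: a1=8.190, a2=2.934, a3=1.095, a4=1.005, a0=13.224; τ=−ln(0.9392)/13.224=0.005 → t=0.569; u2·a0=0.8204·13.224=10.849; a1=8.190 < 10.849 ≤ a1+a2=11.124 → R2 fires; B=9 C=2 E=4 P=6 M=5
Draw 7: a1=7.020, a2=1.956, a3=0.730, a4=1.005, a0=10.711; τ=−ln(0.9694)/10.711=0.003 → t=0.572; u2·a0=0.7203·10.711=7.715; a1=7.020 < 7.715 ≤ a1+a2=8.976 → R2 fires; B=11 C=1 E=4 P=6 M=5
Draw 8: a1=4.290, a2=0.978, a3=0.365, a4=1.005, a0=6.638; τ=−ln(0.6791)/6.638=0.058 → t=0.630; u2·a0=0.1843·6.638=1.223 ≤ a1=4.290 → R1 fires; B=10 C=1 E=4 P=7 M=5
Draw 9: a1=3.900, a2=1.141, a3=0.365, a4=1.005, a0=6.411; τ=−ln(0.1773)/6.411=0.270 → t=0.900; u2·a0=0.8274·6.411=5.304; a1+a2=5.041 < 5.304 ≤ a1+…+a3=5.406 → R3 fires; B=10 C=1 E=4 P=7 M=7
Draw 10: a1=3.900, a2=1.141, a3=0.365, a4=1.407, a0=6.813; τ=−ln(0.9724)/6.813=0.004 → t=0.904; u2·a0=0.5047·6.813=3.439 ≤ a1=3.900 → R1 fires; B=9 C=1 E=4 P=8 M=7
Draw 11: a1=3.510, a2=1.304, a3=0.365, a4=1.407, a0=6.586; τ=−ln(0.2197)/6.586=0.230 → t=1.134; u2·a0=0.3689·6.586=2.430 ≤ a1=3.510 → R1 fires; B=8 C=1 E=4 P=9 M=7
Draw 12: a1=3.120, a2=1.467, a3=0.365, a4=1.407, a0=6.359; τ=−ln(0.7005)/6.359=0.056 → t=1.190 > T=1.17: stop.
Read off C at T=1.17: 1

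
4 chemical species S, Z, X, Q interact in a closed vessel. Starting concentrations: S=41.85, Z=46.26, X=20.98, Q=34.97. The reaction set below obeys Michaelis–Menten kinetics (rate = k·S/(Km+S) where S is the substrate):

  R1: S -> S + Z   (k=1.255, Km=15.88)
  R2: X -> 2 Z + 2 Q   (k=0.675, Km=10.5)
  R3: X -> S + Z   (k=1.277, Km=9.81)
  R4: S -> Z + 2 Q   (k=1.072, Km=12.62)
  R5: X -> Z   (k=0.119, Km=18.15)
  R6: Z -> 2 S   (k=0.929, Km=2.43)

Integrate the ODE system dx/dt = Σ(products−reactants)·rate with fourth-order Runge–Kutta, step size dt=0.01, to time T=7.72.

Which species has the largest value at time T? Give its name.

RK4 with dt=0.01: 772 steps to T=7.72. Trajectory (selected grid times):
t=0.00: S=41.85 Z=46.26 X=20.98 Q=34.97
t=0.86: S=43.40 Z=48.56 X=19.80 Q=37.16
t=1.72: S=44.93 Z=50.84 X=18.65 Q=39.34
t=2.57: S=46.43 Z=53.07 X=17.53 Q=41.50
t=3.43: S=47.93 Z=55.30 X=16.43 Q=43.67
t=4.29: S=49.41 Z=57.51 X=15.35 Q=45.83
t=5.15: S=50.87 Z=59.68 X=14.30 Q=47.99
t=6.00: S=52.29 Z=61.80 X=13.30 Q=50.10
t=6.86: S=53.70 Z=63.91 X=12.32 Q=52.23
t=7.72: S=55.10 Z=65.98 X=11.37 Q=54.34
At T=7.72: S=55.10 Z=65.98 X=11.37 Q=54.34; the largest is Z.

Dominant species at T: Z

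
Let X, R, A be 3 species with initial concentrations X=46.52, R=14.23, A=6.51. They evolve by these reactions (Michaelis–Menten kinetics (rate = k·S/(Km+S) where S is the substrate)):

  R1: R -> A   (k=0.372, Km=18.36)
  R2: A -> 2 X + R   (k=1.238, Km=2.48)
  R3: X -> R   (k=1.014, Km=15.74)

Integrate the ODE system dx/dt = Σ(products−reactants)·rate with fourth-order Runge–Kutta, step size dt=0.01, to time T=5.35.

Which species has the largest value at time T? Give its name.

Dominant species at T: X

RK4 with dt=0.01: 535 steps to T=5.35. Trajectory (selected grid times):
t=0.00: X=46.52 R=14.23 A=6.51
t=0.59: X=47.12 R=15.10 A=6.08
t=1.19: X=47.71 R=15.98 A=5.66
t=1.78: X=48.26 R=16.83 A=5.26
t=2.38: X=48.80 R=17.68 A=4.87
t=2.97: X=49.30 R=18.50 A=4.51
t=3.57: X=49.78 R=19.32 A=4.15
t=4.16: X=50.23 R=20.11 A=3.81
t=4.76: X=50.65 R=20.90 A=3.49
t=5.35: X=51.03 R=21.66 A=3.19
At T=5.35: X=51.03 R=21.66 A=3.19; the largest is X.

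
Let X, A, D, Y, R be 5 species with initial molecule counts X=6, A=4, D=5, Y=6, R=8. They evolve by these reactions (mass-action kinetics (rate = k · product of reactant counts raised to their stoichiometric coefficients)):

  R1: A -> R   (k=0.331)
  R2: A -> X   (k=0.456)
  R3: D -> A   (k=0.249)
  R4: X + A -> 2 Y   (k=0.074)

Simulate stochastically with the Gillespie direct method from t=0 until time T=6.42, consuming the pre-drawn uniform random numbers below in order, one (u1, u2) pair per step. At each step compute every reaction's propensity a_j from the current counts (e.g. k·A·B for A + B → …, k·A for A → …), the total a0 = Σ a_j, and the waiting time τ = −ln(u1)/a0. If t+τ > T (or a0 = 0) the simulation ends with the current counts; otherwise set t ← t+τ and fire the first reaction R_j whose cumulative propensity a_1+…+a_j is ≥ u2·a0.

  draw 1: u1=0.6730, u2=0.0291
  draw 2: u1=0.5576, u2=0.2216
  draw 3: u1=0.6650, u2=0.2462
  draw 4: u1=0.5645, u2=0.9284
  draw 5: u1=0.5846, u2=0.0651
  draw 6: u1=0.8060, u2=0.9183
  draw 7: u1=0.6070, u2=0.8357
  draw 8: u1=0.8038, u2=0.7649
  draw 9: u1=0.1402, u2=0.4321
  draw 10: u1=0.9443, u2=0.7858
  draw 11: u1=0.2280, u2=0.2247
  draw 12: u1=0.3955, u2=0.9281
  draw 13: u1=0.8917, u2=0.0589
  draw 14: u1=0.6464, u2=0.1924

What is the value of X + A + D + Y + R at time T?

Check how each reaction changes W = X + A + D + Y + R (weight of products minus weight of reactants):
R1: A -> R: (1·1) − (1·1) = 1 − 1 = 0
R2: A -> X: (1·1) − (1·1) = 1 − 1 = 0
R3: D -> A: (1·1) − (1·1) = 1 − 1 = 0
R4: X + A -> 2 Y: (1·2) − (1·1 + 1·1) = 2 − 2 = 0
Every reaction leaves W unchanged, so W is conserved and no simulation is needed: W(T) = W(0) = 6 + 4 + 5 + 6 + 8 = 29

Value at T = 29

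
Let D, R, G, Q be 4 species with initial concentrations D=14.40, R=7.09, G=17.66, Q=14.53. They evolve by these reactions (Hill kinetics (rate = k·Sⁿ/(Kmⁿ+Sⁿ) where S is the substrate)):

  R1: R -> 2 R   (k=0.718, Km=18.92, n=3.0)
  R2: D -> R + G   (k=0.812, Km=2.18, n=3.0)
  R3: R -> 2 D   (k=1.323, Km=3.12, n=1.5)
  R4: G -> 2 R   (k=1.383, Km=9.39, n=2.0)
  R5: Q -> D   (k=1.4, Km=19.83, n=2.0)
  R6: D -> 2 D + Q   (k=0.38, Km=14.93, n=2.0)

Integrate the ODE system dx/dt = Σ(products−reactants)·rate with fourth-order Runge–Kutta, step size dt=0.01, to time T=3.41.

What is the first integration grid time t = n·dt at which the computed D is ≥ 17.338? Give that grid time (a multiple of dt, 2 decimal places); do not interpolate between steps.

Threshold first reached at t = 1.45

RK4 with dt=0.01: 341 steps to T=3.41. Trajectory (selected grid times):
t=0.00: D=14.40 R=7.09 G=17.66 Q=14.53
t=0.38: D=15.14 R=7.84 G=17.56 Q=14.42
t=0.76: D=15.90 R=8.57 G=17.46 Q=14.31
t=1.14: D=16.69 R=9.30 G=17.36 Q=14.21
t=1.44: D=17.32 R=9.88 G=17.28 Q=14.13
t=1.45: D=17.34 R=9.90 G=17.28 Q=14.13
t=1.52: D=17.49 R=10.03 G=17.26 Q=14.11
t=1.89: D=18.29 R=10.74 G=17.17 Q=14.02
t=2.27: D=19.12 R=11.46 G=17.07 Q=13.93
t=2.65: D=19.97 R=12.19 G=16.98 Q=13.85
t=3.03: D=20.82 R=12.91 G=16.88 Q=13.77
t=3.41: D=21.68 R=13.64 G=16.79 Q=13.69
D(1.44)=17.323 < 17.338 but D(1.45)=17.344 ≥ 17.338, so the first grid time is t=1.45.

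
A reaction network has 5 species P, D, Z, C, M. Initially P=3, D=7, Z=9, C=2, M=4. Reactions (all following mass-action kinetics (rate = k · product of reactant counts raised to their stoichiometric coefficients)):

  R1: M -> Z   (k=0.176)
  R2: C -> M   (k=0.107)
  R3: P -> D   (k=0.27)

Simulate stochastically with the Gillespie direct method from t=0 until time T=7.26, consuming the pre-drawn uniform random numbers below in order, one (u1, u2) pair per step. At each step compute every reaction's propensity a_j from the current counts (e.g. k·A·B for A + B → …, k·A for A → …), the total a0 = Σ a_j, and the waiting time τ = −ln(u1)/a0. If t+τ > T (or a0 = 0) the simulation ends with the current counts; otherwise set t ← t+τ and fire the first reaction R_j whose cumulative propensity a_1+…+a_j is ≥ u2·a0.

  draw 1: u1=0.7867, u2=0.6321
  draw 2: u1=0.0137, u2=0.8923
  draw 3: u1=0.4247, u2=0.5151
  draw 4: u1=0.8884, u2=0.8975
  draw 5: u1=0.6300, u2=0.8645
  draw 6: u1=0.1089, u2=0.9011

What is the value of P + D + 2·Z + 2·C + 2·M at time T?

Value at T = 40

Check how each reaction changes W = P + D + 2·Z + 2·C + 2·M (weight of products minus weight of reactants):
R1: M -> Z: (2·1) − (2·1) = 2 − 2 = 0
R2: C -> M: (2·1) − (2·1) = 2 − 2 = 0
R3: P -> D: (1·1) − (1·1) = 1 − 1 = 0
Every reaction leaves W unchanged, so W is conserved and no simulation is needed: W(T) = W(0) = 3 + 7 + 2·9 + 2·2 + 2·4 = 40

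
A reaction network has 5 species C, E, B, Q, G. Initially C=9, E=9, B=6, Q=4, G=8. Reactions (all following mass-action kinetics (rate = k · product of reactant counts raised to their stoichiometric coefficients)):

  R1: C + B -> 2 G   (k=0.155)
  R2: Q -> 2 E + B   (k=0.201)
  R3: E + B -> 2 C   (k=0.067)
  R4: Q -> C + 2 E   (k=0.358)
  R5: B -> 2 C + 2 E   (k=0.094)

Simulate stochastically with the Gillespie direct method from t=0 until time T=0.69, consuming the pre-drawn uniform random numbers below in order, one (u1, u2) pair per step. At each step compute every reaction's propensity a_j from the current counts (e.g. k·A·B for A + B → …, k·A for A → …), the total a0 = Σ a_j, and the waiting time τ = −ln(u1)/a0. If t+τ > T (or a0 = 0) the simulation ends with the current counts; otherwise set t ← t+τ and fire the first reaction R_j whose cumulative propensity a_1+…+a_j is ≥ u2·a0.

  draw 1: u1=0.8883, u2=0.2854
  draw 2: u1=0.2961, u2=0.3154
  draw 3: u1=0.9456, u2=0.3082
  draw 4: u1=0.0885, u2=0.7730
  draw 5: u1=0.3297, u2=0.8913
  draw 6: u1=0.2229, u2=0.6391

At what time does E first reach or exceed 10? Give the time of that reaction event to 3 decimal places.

t=0.000: C=9 E=9 B=6 Q=4 G=8
Draw 1: a1=8.370, a2=0.804, a3=3.618, a4=1.432, a5=0.564, a0=14.788; τ=−ln(0.8883)/14.788=0.008 → t=0.008; u2·a0=0.2854·14.788=4.220 ≤ a1=8.370 → R1 fires; C=8 E=9 B=5 Q=4 G=10
Draw 2: a1=6.200, a2=0.804, a3=3.015, a4=1.432, a5=0.470, a0=11.921; τ=−ln(0.2961)/11.921=0.102 → t=0.110; u2·a0=0.3154·11.921=3.760 ≤ a1=6.200 → R1 fires; C=7 E=9 B=4 Q=4 G=12
Draw 3: a1=4.340, a2=0.804, a3=2.412, a4=1.432, a5=0.376, a0=9.364; τ=−ln(0.9456)/9.364=0.006 → t=0.116; u2·a0=0.3082·9.364=2.886 ≤ a1=4.340 → R1 fires; C=6 E=9 B=3 Q=4 G=14
Draw 4: a1=2.790, a2=0.804, a3=1.809, a4=1.432, a5=0.282, a0=7.117; τ=−ln(0.0885)/7.117=0.341 → t=0.457; u2·a0=0.7730·7.117=5.501; a1+…+a3=5.403 < 5.501 ≤ a1+…+a4=6.835 → R4 fires; C=7 E=11 B=3 Q=3 G=14
Draw 5: a1=3.255, a2=0.603, a3=2.211, a4=1.074, a5=0.282, a0=7.425; τ=−ln(0.3297)/7.425=0.149 → t=0.606; u2·a0=0.8913·7.425=6.618; a1+…+a3=6.069 < 6.618 ≤ a1+…+a4=7.143 → R4 fires; C=8 E=13 B=3 Q=2 G=14
Draw 6: a1=3.720, a2=0.402, a3=2.613, a4=0.716, a5=0.282, a0=7.733; τ=−ln(0.2229)/7.733=0.194 → t=0.800 > T=0.69: stop.
E first becomes ≥ 10 when it reaches 11 at the event at t=0.457.

Threshold first reached at t = 0.457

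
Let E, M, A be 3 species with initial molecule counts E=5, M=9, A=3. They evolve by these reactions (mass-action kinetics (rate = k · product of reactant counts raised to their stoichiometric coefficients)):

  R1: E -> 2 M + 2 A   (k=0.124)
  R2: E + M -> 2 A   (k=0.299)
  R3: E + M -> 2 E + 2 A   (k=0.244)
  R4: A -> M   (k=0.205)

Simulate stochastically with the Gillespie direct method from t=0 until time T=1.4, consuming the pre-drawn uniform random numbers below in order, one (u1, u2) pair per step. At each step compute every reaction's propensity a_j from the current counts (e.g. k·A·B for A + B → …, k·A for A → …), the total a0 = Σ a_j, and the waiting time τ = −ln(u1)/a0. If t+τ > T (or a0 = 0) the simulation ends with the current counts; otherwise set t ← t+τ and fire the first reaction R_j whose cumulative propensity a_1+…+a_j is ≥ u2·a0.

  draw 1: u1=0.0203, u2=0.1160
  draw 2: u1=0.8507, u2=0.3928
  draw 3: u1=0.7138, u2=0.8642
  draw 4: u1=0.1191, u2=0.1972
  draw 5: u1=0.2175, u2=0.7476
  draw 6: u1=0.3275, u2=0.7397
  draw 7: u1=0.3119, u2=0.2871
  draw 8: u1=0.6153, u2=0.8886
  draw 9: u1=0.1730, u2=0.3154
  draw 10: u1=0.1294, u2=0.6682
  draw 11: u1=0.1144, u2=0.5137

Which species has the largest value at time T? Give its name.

Dominant species at T: A

t=0.000: E=5 M=9 A=3
Draw 1: a1=0.620, a2=13.455, a3=10.980, a4=0.615, a0=25.670; τ=−ln(0.0203)/25.670=0.152 → t=0.152; u2·a0=0.1160·25.670=2.978; a1=0.620 < 2.978 ≤ a1+a2=14.075 → R2 fires; E=4 M=8 A=5
Draw 2: a1=0.496, a2=9.568, a3=7.808, a4=1.025, a0=18.897; τ=−ln(0.8507)/18.897=0.009 → t=0.160; u2·a0=0.3928·18.897=7.423; a1=0.496 < 7.423 ≤ a1+a2=10.064 → R2 fires; E=3 M=7 A=7
Draw 3: a1=0.372, a2=6.279, a3=5.124, a4=1.435, a0=13.210; τ=−ln(0.7138)/13.210=0.026 → t=0.186; u2·a0=0.8642·13.210=11.416; a1+a2=6.651 < 11.416 ≤ a1+…+a3=11.775 → R3 fires; E=4 M=6 A=9
Draw 4: a1=0.496, a2=7.176, a3=5.856, a4=1.845, a0=15.373; τ=−ln(0.1191)/15.373=0.138 → t=0.324; u2·a0=0.1972·15.373=3.032; a1=0.496 < 3.032 ≤ a1+a2=7.672 → R2 fires; E=3 M=5 A=11
Draw 5: a1=0.372, a2=4.485, a3=3.660, a4=2.255, a0=10.772; τ=−ln(0.2175)/10.772=0.142 → t=0.466; u2·a0=0.7476·10.772=8.053; a1+a2=4.857 < 8.053 ≤ a1+…+a3=8.517 → R3 fires; E=4 M=4 A=13
Draw 6: a1=0.496, a2=4.784, a3=3.904, a4=2.665, a0=11.849; τ=−ln(0.3275)/11.849=0.094 → t=0.560; u2·a0=0.7397·11.849=8.765; a1+a2=5.280 < 8.765 ≤ a1+…+a3=9.184 → R3 fires; E=5 M=3 A=15
Draw 7: a1=0.620, a2=4.485, a3=3.660, a4=3.075, a0=11.840; τ=−ln(0.3119)/11.840=0.098 → t=0.659; u2·a0=0.2871·11.840=3.399; a1=0.620 < 3.399 ≤ a1+a2=5.105 → R2 fires; E=4 M=2 A=17
Draw 8: a1=0.496, a2=2.392, a3=1.952, a4=3.485, a0=8.325; τ=−ln(0.6153)/8.325=0.058 → t=0.717; u2·a0=0.8886·8.325=7.398; a1+…+a3=4.840 < 7.398 ≤ a1+…+a4=8.325 → R4 fires; E=4 M=3 A=16
Draw 9: a1=0.496, a2=3.588, a3=2.928, a4=3.280, a0=10.292; τ=−ln(0.1730)/10.292=0.170 → t=0.887; u2·a0=0.3154·10.292=3.246; a1=0.496 < 3.246 ≤ a1+a2=4.084 → R2 fires; E=3 M=2 A=18
Draw 10: a1=0.372, a2=1.794, a3=1.464, a4=3.690, a0=7.320; τ=−ln(0.1294)/7.320=0.279 → t=1.167; u2·a0=0.6682·7.320=4.891; a1+…+a3=3.630 < 4.891 ≤ a1+…+a4=7.320 → R4 fires; E=3 M=3 A=17
Draw 11: a1=0.372, a2=2.691, a3=2.196, a4=3.485, a0=8.744; τ=−ln(0.1144)/8.744=0.248 → t=1.415 > T=1.4: stop.
At T=1.4: E=3 M=3 A=17; the largest is A.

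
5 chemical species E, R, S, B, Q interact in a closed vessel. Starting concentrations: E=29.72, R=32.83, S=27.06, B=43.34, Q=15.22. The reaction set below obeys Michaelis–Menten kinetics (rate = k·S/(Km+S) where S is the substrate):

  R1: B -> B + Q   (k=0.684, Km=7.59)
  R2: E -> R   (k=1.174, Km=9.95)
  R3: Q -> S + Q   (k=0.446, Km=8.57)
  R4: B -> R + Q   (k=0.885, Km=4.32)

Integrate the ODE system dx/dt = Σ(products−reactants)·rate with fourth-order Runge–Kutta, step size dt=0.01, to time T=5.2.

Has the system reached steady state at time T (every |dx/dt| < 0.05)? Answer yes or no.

RK4 with dt=0.01: 520 steps to T=5.2. Trajectory (selected grid times):
t=0.00: E=29.72 R=32.83 S=27.06 B=43.34 Q=15.22
t=0.58: E=29.21 R=33.81 S=27.23 B=42.87 Q=16.02
t=1.16: E=28.70 R=34.78 S=27.40 B=42.41 Q=16.83
t=1.73: E=28.21 R=35.73 S=27.57 B=41.95 Q=17.61
t=2.31: E=27.71 R=36.70 S=27.74 B=41.48 Q=18.42
t=2.89: E=27.21 R=37.66 S=27.92 B=41.02 Q=19.22
t=3.47: E=26.71 R=38.63 S=28.10 B=40.56 Q=20.01
t=4.04: E=26.22 R=39.57 S=28.28 B=40.10 Q=20.80
t=4.62: E=25.73 R=40.52 S=28.46 B=39.64 Q=21.59
t=5.20: E=25.24 R=41.47 S=28.65 B=39.17 Q=22.39
Rates at T: R1=0.5730, R2=0.8421, R3=0.3225, R4=0.7971
dx/dt at T (Σ net stoichiometry × rate): E=-0.8421, R=+1.6392, S=+0.3225, B=-0.7971, Q=+1.3701
Largest |dx/dt| is |+1.6392| (R) ≥ 0.05 → not steady.

Steady state at T: no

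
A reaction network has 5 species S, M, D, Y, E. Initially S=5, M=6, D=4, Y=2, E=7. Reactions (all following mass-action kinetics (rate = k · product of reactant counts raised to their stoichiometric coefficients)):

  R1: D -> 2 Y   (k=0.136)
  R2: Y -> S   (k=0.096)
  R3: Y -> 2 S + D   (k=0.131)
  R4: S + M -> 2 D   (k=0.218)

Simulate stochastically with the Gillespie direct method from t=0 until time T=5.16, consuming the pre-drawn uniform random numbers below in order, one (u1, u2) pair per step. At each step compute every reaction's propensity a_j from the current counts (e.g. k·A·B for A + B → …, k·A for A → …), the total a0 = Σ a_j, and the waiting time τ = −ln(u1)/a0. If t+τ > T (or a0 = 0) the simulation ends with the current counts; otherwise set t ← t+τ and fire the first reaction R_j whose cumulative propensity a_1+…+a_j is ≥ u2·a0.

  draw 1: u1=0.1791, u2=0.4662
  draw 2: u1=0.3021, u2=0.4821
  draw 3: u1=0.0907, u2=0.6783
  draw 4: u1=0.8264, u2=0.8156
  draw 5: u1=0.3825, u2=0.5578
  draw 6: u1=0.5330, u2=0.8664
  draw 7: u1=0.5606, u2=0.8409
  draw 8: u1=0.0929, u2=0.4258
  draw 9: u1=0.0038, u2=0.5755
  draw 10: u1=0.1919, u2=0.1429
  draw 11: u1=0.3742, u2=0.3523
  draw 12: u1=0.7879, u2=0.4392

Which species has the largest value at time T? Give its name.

Dominant species at T: D

t=0.000: S=5 M=6 D=4 Y=2 E=7
Draw 1: a1=0.544, a2=0.192, a3=0.262, a4=6.540, a0=7.538; τ=−ln(0.1791)/7.538=0.228 → t=0.228; u2·a0=0.4662·7.538=3.514; a1+…+a3=0.998 < 3.514 ≤ a1+…+a4=7.538 → R4 fires; S=4 M=5 D=6 Y=2 E=7
Draw 2: a1=0.816, a2=0.192, a3=0.262, a4=4.360, a0=5.630; τ=−ln(0.3021)/5.630=0.213 → t=0.441; u2·a0=0.4821·5.630=2.714; a1+…+a3=1.270 < 2.714 ≤ a1+…+a4=5.630 → R4 fires; S=3 M=4 D=8 Y=2 E=7
Draw 3: a1=1.088, a2=0.192, a3=0.262, a4=2.616, a0=4.158; τ=−ln(0.0907)/4.158=0.577 → t=1.018; u2·a0=0.6783·4.158=2.820; a1+…+a3=1.542 < 2.820 ≤ a1+…+a4=4.158 → R4 fires; S=2 M=3 D=10 Y=2 E=7
Draw 4: a1=1.360, a2=0.192, a3=0.262, a4=1.308, a0=3.122; τ=−ln(0.8264)/3.122=0.061 → t=1.079; u2·a0=0.8156·3.122=2.546; a1+…+a3=1.814 < 2.546 ≤ a1+…+a4=3.122 → R4 fires; S=1 M=2 D=12 Y=2 E=7
Draw 5: a1=1.632, a2=0.192, a3=0.262, a4=0.436, a0=2.522; τ=−ln(0.3825)/2.522=0.381 → t=1.460; u2·a0=0.5578·2.522=1.407 ≤ a1=1.632 → R1 fires; S=1 M=2 D=11 Y=4 E=7
Draw 6: a1=1.496, a2=0.384, a3=0.524, a4=0.436, a0=2.840; τ=−ln(0.5330)/2.840=0.222 → t=1.682; u2·a0=0.8664·2.840=2.461; a1+…+a3=2.404 < 2.461 ≤ a1+…+a4=2.840 → R4 fires; S=0 M=1 D=13 Y=4 E=7
Draw 7: a1=1.768, a2=0.384, a3=0.524, a4=0.000, a0=2.676; τ=−ln(0.5606)/2.676=0.216 → t=1.898; u2·a0=0.8409·2.676=2.250; a1+a2=2.152 < 2.250 ≤ a1+…+a3=2.676 → R3 fires; S=2 M=1 D=14 Y=3 E=7
Draw 8: a1=1.904, a2=0.288, a3=0.393, a4=0.436, a0=3.021; τ=−ln(0.0929)/3.021=0.787 → t=2.685; u2·a0=0.4258·3.021=1.286 ≤ a1=1.904 → R1 fires; S=2 M=1 D=13 Y=5 E=7
Draw 9: a1=1.768, a2=0.480, a3=0.655, a4=0.436, a0=3.339; τ=−ln(0.0038)/3.339=1.669 → t=4.354; u2·a0=0.5755·3.339=1.922; a1=1.768 < 1.922 ≤ a1+a2=2.248 → R2 fires; S=3 M=1 D=13 Y=4 E=7
Draw 10: a1=1.768, a2=0.384, a3=0.524, a4=0.654, a0=3.330; τ=−ln(0.1919)/3.330=0.496 → t=4.849; u2·a0=0.1429·3.330=0.476 ≤ a1=1.768 → R1 fires; S=3 M=1 D=12 Y=6 E=7
Draw 11: a1=1.632, a2=0.576, a3=0.786, a4=0.654, a0=3.648; τ=−ln(0.3742)/3.648=0.269 → t=5.119; u2·a0=0.3523·3.648=1.285 ≤ a1=1.632 → R1 fires; S=3 M=1 D=11 Y=8 E=7
Draw 12: a1=1.496, a2=0.768, a3=1.048, a4=0.654, a0=3.966; τ=−ln(0.7879)/3.966=0.060 → t=5.179 > T=5.16: stop.
At T=5.16: S=3 M=1 D=11 Y=8 E=7; the largest is D.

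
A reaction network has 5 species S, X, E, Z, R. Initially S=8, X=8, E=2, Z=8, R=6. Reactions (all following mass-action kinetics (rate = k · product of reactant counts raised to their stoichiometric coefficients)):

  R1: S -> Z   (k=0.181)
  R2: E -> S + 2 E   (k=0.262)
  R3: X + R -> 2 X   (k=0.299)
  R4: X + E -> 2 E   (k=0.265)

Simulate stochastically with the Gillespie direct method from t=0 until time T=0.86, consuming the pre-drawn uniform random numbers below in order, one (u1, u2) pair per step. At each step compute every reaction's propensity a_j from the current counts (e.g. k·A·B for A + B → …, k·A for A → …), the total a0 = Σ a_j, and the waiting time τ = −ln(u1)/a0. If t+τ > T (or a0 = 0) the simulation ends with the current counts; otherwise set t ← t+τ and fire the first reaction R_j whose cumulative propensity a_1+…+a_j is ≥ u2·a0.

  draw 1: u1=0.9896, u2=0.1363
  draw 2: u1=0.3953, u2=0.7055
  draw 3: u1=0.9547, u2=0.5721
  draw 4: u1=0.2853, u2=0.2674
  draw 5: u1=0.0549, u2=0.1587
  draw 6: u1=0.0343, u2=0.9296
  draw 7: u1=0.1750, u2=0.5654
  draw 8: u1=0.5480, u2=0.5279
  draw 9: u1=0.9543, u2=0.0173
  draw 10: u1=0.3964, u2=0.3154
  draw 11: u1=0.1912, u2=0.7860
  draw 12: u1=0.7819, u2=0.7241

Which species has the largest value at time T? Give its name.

t=0.000: S=8 X=8 E=2 Z=8 R=6
Draw 1: a1=1.448, a2=0.524, a3=14.352, a4=4.240, a0=20.564; τ=−ln(0.9896)/20.564=0.001 → t=0.001; u2·a0=0.1363·20.564=2.803; a1+a2=1.972 < 2.803 ≤ a1+…+a3=16.324 → R3 fires; S=8 X=9 E=2 Z=8 R=5
Draw 2: a1=1.448, a2=0.524, a3=13.455, a4=4.770, a0=20.197; τ=−ln(0.3953)/20.197=0.046 → t=0.046; u2·a0=0.7055·20.197=14.249; a1+a2=1.972 < 14.249 ≤ a1+…+a3=15.427 → R3 fires; S=8 X=10 E=2 Z=8 R=4
Draw 3: a1=1.448, a2=0.524, a3=11.960, a4=5.300, a0=19.232; τ=−ln(0.9547)/19.232=0.002 → t=0.049; u2·a0=0.5721·19.232=11.003; a1+a2=1.972 < 11.003 ≤ a1+…+a3=13.932 → R3 fires; S=8 X=11 E=2 Z=8 R=3
Draw 4: a1=1.448, a2=0.524, a3=9.867, a4=5.830, a0=17.669; τ=−ln(0.2853)/17.669=0.071 → t=0.120; u2·a0=0.2674·17.669=4.725; a1+a2=1.972 < 4.725 ≤ a1+…+a3=11.839 → R3 fires; S=8 X=12 E=2 Z=8 R=2
Draw 5: a1=1.448, a2=0.524, a3=7.176, a4=6.360, a0=15.508; τ=−ln(0.0549)/15.508=0.187 → t=0.307; u2·a0=0.1587·15.508=2.461; a1+a2=1.972 < 2.461 ≤ a1+…+a3=9.148 → R3 fires; S=8 X=13 E=2 Z=8 R=1
Draw 6: a1=1.448, a2=0.524, a3=3.887, a4=6.890, a0=12.749; τ=−ln(0.0343)/12.749=0.265 → t=0.572; u2·a0=0.9296·12.749=11.851; a1+…+a3=5.859 < 11.851 ≤ a1+…+a4=12.749 → R4 fires; S=8 X=12 E=3 Z=8 R=1
Draw 7: a1=1.448, a2=0.786, a3=3.588, a4=9.540, a0=15.362; τ=−ln(0.1750)/15.362=0.113 → t=0.685; u2·a0=0.5654·15.362=8.686; a1+…+a3=5.822 < 8.686 ≤ a1+…+a4=15.362 → R4 fires; S=8 X=11 E=4 Z=8 R=1
Draw 8: a1=1.448, a2=1.048, a3=3.289, a4=11.660, a0=17.445; τ=−ln(0.5480)/17.445=0.034 → t=0.719; u2·a0=0.5279·17.445=9.209; a1+…+a3=5.785 < 9.209 ≤ a1+…+a4=17.445 → R4 fires; S=8 X=10 E=5 Z=8 R=1
Draw 9: a1=1.448, a2=1.310, a3=2.990, a4=13.250, a0=18.998; τ=−ln(0.9543)/18.998=0.002 → t=0.722; u2·a0=0.0173·18.998=0.329 ≤ a1=1.448 → R1 fires; S=7 X=10 E=5 Z=9 R=1
Draw 10: a1=1.267, a2=1.310, a3=2.990, a4=13.250, a0=18.817; τ=−ln(0.3964)/18.817=0.049 → t=0.771; u2·a0=0.3154·18.817=5.935; a1+…+a3=5.567 < 5.935 ≤ a1+…+a4=18.817 → R4 fires; S=7 X=9 E=6 Z=9 R=1
Draw 11: a1=1.267, a2=1.572, a3=2.691, a4=14.310, a0=19.840; τ=−ln(0.1912)/19.840=0.083 → t=0.855; u2·a0=0.7860·19.840=15.594; a1+…+a3=5.530 < 15.594 ≤ a1+…+a4=19.840 → R4 fires; S=7 X=8 E=7 Z=9 R=1
Draw 12: a1=1.267, a2=1.834, a3=2.392, a4=14.840, a0=20.333; τ=−ln(0.7819)/20.333=0.012 → t=0.867 > T=0.86: stop.
At T=0.86: S=7 X=8 E=7 Z=9 R=1; the largest is Z.

Dominant species at T: Z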